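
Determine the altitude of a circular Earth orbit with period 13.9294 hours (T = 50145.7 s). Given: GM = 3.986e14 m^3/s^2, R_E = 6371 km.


T = 50145.7 s
r = (mu*T^2/(4*pi^2))^(1/3) = (3.986e14 * 50145.7^2 / (4*pi^2))^(1/3)
r = 2.9391042e+07 m = 29391.0421 km
alt = r - R_E = 29391.0421 - 6371 = 23020.0421 km

23020.0421 km


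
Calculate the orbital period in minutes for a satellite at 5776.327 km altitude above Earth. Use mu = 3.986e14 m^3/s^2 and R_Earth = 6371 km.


r = 12147.3270 km = 1.2147327e+07 m
T = 2*pi*sqrt(r^3/mu) = 2*pi*sqrt(1.7924299e+21 / 3.986e14)
T = 13323.9289 s = 222.0655 min

222.0655 minutes


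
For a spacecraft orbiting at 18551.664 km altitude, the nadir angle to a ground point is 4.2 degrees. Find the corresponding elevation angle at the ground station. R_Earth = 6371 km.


r = R_E + alt = 24922.6640 km
Law of sines in the satellite / Earth-center / ground-point triangle:
  sin(nadir)/R_E = sin(90 + el)/r  =>  cos(el) = (r/R_E)*sin(nadir)
cos(el) = (24922.6640 / 6371.0000) * sin(4.2 deg) = 0.2864999
el = arccos(0.2864999) = 73.3515 deg
(Earth-central angle = 90 - nadir - el = 12.4485 deg)

73.3515 degrees


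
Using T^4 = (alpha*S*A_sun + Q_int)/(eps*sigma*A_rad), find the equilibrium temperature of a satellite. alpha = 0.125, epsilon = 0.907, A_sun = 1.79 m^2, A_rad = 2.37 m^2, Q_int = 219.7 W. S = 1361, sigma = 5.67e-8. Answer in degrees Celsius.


Numerator = alpha*S*A_sun + Q_int = 0.125*1361*1.79 + 219.7 = 524.2237 W
Denominator = eps*sigma*A_rad = 0.907*5.67e-8*2.37 = 1.2188175e-07 W/K^4
T^4 = 4.3010848e+09 K^4
T = 256.0911 K = -17.0589 C

-17.0589 degrees Celsius


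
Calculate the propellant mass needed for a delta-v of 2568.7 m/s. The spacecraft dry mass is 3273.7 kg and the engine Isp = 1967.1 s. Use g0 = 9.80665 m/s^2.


ve = Isp * g0 = 1967.1 * 9.80665 = 19290.661215 m/s
mass ratio = exp(dv/ve) = exp(2568.7/19290.661215) = 1.14243014
m_prop = m_dry * (mr - 1) = 3273.7 * (1.14243014 - 1)
m_prop = 466.2736 kg

466.2736 kg


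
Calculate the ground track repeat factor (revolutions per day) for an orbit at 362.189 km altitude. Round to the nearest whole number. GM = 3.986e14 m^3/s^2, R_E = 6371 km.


r = 6.733189e+06 m
T = 2*pi*sqrt(r^3/mu) = 5498.4772 s = 91.6413 min
revs/day = 1440 / 91.6413 = 15.7134
Rounded: 16 revolutions per day

16 revolutions per day


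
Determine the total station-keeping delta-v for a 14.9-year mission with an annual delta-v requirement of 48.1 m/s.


dV = rate * years = 48.1 * 14.9
dV = 716.6900 m/s

716.6900 m/s


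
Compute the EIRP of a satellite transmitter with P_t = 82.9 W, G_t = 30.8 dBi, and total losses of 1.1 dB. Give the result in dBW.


Pt = 82.9 W = 19.1855 dBW
EIRP = Pt_dBW + Gt - losses = 19.1855 + 30.8 - 1.1 = 48.8855 dBW

48.8855 dBW


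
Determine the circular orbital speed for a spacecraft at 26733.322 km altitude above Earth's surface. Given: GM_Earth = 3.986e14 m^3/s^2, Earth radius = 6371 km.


r = R_E + alt = 6371.0 + 26733.322 = 33104.3220 km = 3.3104322e+07 m
v = sqrt(mu/r) = sqrt(3.986e14 / 3.3104322e+07) = 3469.9746 m/s = 3.4700 km/s

3.4700 km/s


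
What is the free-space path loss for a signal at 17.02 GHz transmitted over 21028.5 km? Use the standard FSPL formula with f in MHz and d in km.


f = 17.02 GHz = 17020.0000 MHz
d = 21028.5 km
FSPL = 32.44 + 20*log10(17020.0000) + 20*log10(21028.5)
FSPL = 32.44 + 84.6192 + 86.4562
FSPL = 203.5154 dB

203.5154 dB


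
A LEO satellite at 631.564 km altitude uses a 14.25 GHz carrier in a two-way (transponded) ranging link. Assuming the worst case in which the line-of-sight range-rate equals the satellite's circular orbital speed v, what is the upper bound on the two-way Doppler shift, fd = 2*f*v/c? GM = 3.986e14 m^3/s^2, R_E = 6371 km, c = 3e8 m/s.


r = 7.002564e+06 m
v = sqrt(mu/r) = 7544.6675 m/s (worst-case radial velocity)
f = 14.25 GHz = 1.425e+10 Hz
fd = 2*f*v/c = 2*1.425e+10*7544.6675/3.0e+08
fd = 716743.4109 Hz

716743.4109 Hz


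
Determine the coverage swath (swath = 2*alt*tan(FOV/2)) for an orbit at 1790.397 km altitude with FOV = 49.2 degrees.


FOV = 49.2 deg = 0.858702 rad
swath = 2 * alt * tan(FOV/2) = 2 * 1790.397 * tan(0.429351)
swath = 2 * 1790.397 * 0.4578357
swath = 1639.4155 km

1639.4155 km


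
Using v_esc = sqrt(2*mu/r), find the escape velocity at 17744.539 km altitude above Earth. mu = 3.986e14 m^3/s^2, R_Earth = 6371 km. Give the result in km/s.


r = 6371.0 + 17744.539 = 24115.5390 km = 2.4115539e+07 m
v_esc = sqrt(2*mu/r) = sqrt(2*3.986e14 / 2.4115539e+07)
v_esc = 5749.5673 m/s = 5.7496 km/s

5.7496 km/s


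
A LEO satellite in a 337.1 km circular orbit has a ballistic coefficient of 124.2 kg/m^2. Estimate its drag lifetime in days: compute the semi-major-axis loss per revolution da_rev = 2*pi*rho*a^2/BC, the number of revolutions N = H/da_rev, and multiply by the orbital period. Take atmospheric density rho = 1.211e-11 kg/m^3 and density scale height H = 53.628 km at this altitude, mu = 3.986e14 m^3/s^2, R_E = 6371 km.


a = R_E + alt = 6708.1000 km = 6.7081e+06 m
da_rev = 2*pi*rho*a^2/BC = 2*pi*1.211e-11*(6.7081e+06)^2/124.2 = 27.567760 m per revolution
N = H/da_rev = 53628.0000 m / 27.567760 m = 1945.3159 revolutions
P = 2*pi*sqrt(a^3/mu) = 5467.7735 s
lifetime = N*P = 1945.3159 * 5467.7735 = 1.0636546e+07 s = 123.1082 days

123.1082 days


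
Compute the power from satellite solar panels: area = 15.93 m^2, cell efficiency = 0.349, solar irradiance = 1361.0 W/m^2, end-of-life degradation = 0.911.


P = area * eta * S * degradation
P = 15.93 * 0.349 * 1361.0 * 0.911
P = 6893.1496 W

6893.1496 W


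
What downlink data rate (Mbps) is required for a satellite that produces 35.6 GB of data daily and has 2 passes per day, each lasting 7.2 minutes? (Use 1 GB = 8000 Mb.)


total contact time = 2 * 7.2 * 60 = 864.0000 s
data = 35.6 GB = 284800.0000 Mb
rate = 284800.0000 / 864.0000 = 329.6296 Mbps

329.6296 Mbps


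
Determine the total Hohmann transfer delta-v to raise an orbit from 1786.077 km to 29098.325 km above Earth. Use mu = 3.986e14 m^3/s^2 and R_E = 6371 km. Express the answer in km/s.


r1 = 8157.0770 km = 8.157077e+06 m
r2 = 35469.3250 km = 3.5469325e+07 m
dv1 = sqrt(mu/r1)*(sqrt(2*r2/(r1+r2)) - 1) = 1923.5182 m/s
dv2 = sqrt(mu/r2)*(1 - sqrt(2*r1/(r1+r2))) = 1302.3140 m/s
total dv = |dv1| + |dv2| = 1923.5182 + 1302.3140 = 3225.8322 m/s = 3.2258 km/s

3.2258 km/s


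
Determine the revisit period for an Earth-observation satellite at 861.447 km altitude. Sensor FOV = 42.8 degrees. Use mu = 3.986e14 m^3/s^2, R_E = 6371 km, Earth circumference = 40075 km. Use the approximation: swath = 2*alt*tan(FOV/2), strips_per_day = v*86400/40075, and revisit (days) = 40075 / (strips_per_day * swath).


swath = 2*861.447*tan(0.3735005) = 675.1948 km
v = sqrt(mu/r) = 7423.7958 m/s = 7.4238 km/s
strips/day = v*86400/40075 = 7.4238*86400/40075 = 16.0054
coverage/day = strips * swath = 16.0054 * 675.1948 = 10806.7549 km
revisit = 40075 / 10806.7549 = 3.7083 days

3.7083 days


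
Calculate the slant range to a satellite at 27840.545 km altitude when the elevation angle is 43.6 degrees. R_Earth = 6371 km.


h = 27840.545 km, el = 43.6 deg
d = -R_E*sin(el) + sqrt((R_E*sin(el))^2 + 2*R_E*h + h^2)
d = -6371.0000*sin(0.7609636) + sqrt((6371.0000*0.6896195)^2 + 2*6371.0000*27840.545 + 27840.545^2)
d = 29505.4544 km

29505.4544 km


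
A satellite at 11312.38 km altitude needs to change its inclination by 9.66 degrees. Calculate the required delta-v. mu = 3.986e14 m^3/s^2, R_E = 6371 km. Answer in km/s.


r = 17683.3800 km = 1.768338e+07 m
V = sqrt(mu/r) = 4747.7299 m/s
di = 9.66 deg = 0.1685988 rad
dV = 2*V*sin(di/2) = 2*4747.7299*sin(0.0842994)
dV = 799.5139 m/s = 0.7995139 km/s

0.7995 km/s


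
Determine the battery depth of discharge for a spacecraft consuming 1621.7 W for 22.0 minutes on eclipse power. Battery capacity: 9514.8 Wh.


E_used = P * t / 60 = 1621.7 * 22.0 / 60 = 594.6233 Wh
DOD = E_used / E_total * 100 = 594.6233 / 9514.8 * 100
DOD = 6.2495 %

6.2495 %


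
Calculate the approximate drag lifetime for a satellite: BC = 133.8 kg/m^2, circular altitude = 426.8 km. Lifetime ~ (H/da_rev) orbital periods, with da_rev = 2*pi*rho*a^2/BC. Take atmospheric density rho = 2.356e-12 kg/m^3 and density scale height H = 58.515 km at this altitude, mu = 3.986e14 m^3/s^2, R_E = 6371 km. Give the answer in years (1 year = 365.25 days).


a = R_E + alt = 6797.8000 km = 6.7978e+06 m
da_rev = 2*pi*rho*a^2/BC = 2*pi*2.356e-12*(6.7978e+06)^2/133.8 = 5.112529 m per revolution
N = H/da_rev = 58515.0000 m / 5.112529 m = 11445.4113 revolutions
P = 2*pi*sqrt(a^3/mu) = 5577.8110 s
lifetime = N*P = 11445.4113 * 5577.8110 = 6.3840341e+07 s = 738.8928 days
years = 738.8928 / 365.25 = 2.0230 years

2.0230 years


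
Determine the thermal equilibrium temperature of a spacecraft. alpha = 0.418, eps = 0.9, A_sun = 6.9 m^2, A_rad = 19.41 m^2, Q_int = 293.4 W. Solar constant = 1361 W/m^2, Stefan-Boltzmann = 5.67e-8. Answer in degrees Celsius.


Numerator = alpha*S*A_sun + Q_int = 0.418*1361*6.9 + 293.4 = 4218.7962 W
Denominator = eps*sigma*A_rad = 0.9*5.67e-8*19.41 = 9.904923e-07 W/K^4
T^4 = 4.2592923e+09 K^4
T = 255.4667 K = -17.6833 C

-17.6833 degrees Celsius


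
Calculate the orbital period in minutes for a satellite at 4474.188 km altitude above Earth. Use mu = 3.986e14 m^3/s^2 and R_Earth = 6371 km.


r = 10845.1880 km = 1.0845188e+07 m
T = 2*pi*sqrt(r^3/mu) = 2*pi*sqrt(1.2755904e+21 / 3.986e14)
T = 11240.0139 s = 187.3336 min

187.3336 minutes


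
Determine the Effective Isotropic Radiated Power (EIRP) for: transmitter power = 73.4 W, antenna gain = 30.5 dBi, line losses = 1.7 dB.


Pt = 73.4 W = 18.6570 dBW
EIRP = Pt_dBW + Gt - losses = 18.6570 + 30.5 - 1.7 = 47.4570 dBW

47.4570 dBW


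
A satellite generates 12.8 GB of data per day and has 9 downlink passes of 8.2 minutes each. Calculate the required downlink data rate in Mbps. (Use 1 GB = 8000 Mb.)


total contact time = 9 * 8.2 * 60 = 4428.0000 s
data = 12.8 GB = 102400.0000 Mb
rate = 102400.0000 / 4428.0000 = 23.1256 Mbps

23.1256 Mbps


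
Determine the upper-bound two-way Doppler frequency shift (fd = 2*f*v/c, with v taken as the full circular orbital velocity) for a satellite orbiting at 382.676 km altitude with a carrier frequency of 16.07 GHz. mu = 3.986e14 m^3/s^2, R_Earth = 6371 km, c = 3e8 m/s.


r = 6.753676e+06 m
v = sqrt(mu/r) = 7682.4287 m/s (worst-case radial velocity)
f = 16.07 GHz = 1.607e+10 Hz
fd = 2*f*v/c = 2*1.607e+10*7682.4287/3.0e+08
fd = 823044.1907 Hz

823044.1907 Hz


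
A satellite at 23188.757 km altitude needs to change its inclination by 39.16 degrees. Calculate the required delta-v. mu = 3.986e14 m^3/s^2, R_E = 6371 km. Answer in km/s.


r = 29559.7570 km = 2.9559757e+07 m
V = sqrt(mu/r) = 3672.1314 m/s
di = 39.16 deg = 0.6834709 rad
dV = 2*V*sin(di/2) = 2*3672.1314*sin(0.3417355)
dV = 2461.2293 m/s = 2.4612 km/s

2.4612 km/s


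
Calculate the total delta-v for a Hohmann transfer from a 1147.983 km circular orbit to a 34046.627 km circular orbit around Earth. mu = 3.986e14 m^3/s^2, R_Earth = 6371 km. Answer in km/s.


r1 = 7518.9830 km = 7.518983e+06 m
r2 = 40417.6270 km = 4.0417627e+07 m
dv1 = sqrt(mu/r1)*(sqrt(2*r2/(r1+r2)) - 1) = 2173.9085 m/s
dv2 = sqrt(mu/r2)*(1 - sqrt(2*r1/(r1+r2))) = 1381.4754 m/s
total dv = |dv1| + |dv2| = 2173.9085 + 1381.4754 = 3555.3839 m/s = 3.5554 km/s

3.5554 km/s


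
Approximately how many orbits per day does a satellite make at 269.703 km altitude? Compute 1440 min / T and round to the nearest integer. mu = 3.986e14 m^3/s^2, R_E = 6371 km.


r = 6.640703e+06 m
T = 2*pi*sqrt(r^3/mu) = 5385.5778 s = 89.7596 min
revs/day = 1440 / 89.7596 = 16.0428
Rounded: 16 revolutions per day

16 revolutions per day


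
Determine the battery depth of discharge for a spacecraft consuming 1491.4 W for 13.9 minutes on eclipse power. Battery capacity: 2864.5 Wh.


E_used = P * t / 60 = 1491.4 * 13.9 / 60 = 345.5077 Wh
DOD = E_used / E_total * 100 = 345.5077 / 2864.5 * 100
DOD = 12.0617 %

12.0617 %


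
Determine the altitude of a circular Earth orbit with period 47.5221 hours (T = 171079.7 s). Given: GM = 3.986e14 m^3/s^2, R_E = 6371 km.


T = 171079.7 s
r = (mu*T^2/(4*pi^2))^(1/3) = (3.986e14 * 171079.7^2 / (4*pi^2))^(1/3)
r = 6.6607762e+07 m = 66607.7616 km
alt = r - R_E = 66607.7616 - 6371 = 60236.7616 km

60236.7616 km


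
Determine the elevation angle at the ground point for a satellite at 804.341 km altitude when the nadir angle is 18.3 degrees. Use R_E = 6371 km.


r = R_E + alt = 7175.3410 km
Law of sines in the satellite / Earth-center / ground-point triangle:
  sin(nadir)/R_E = sin(90 + el)/r  =>  cos(el) = (r/R_E)*sin(nadir)
cos(el) = (7175.3410 / 6371.0000) * sin(18.3 deg) = 0.3536341
el = arccos(0.3536341) = 69.2902 deg
(Earth-central angle = 90 - nadir - el = 2.4098 deg)

69.2902 degrees


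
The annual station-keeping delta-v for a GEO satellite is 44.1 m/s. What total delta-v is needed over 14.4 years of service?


dV = rate * years = 44.1 * 14.4
dV = 635.0400 m/s

635.0400 m/s


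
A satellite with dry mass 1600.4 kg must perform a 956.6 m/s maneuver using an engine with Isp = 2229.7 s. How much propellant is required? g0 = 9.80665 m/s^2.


ve = Isp * g0 = 2229.7 * 9.80665 = 21865.887505 m/s
mass ratio = exp(dv/ve) = exp(956.6/21865.887505) = 1.04471959
m_prop = m_dry * (mr - 1) = 1600.4 * (1.04471959 - 1)
m_prop = 71.5692 kg

71.5692 kg


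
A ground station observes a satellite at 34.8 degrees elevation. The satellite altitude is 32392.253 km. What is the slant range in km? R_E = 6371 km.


h = 32392.253 km, el = 34.8 deg
d = -R_E*sin(el) + sqrt((R_E*sin(el))^2 + 2*R_E*h + h^2)
d = -6371.0000*sin(0.6073746) + sqrt((6371.0000*0.5707136)^2 + 2*6371.0000*32392.253 + 32392.253^2)
d = 34772.5865 km

34772.5865 km


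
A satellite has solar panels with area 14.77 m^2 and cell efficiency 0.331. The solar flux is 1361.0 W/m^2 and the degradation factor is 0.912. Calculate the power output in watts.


P = area * eta * S * degradation
P = 14.77 * 0.331 * 1361.0 * 0.912
P = 6068.2219 W

6068.2219 W


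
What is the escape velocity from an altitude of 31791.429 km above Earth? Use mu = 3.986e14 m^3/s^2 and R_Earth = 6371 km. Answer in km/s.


r = 6371.0 + 31791.429 = 38162.4290 km = 3.8162429e+07 m
v_esc = sqrt(2*mu/r) = sqrt(2*3.986e14 / 3.8162429e+07)
v_esc = 4570.5203 m/s = 4.5705 km/s

4.5705 km/s


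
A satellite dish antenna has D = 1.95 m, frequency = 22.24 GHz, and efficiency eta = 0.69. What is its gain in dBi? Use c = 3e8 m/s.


lambda = c/f = 3e8 / 2.224e+10 = 0.01348921 m
G = eta*(pi*D/lambda)^2 = 0.69*(pi*1.95/0.01348921)^2
G = 142313.1774 (linear)
G = 10*log10(142313.1774) = 51.5325 dBi

51.5325 dBi


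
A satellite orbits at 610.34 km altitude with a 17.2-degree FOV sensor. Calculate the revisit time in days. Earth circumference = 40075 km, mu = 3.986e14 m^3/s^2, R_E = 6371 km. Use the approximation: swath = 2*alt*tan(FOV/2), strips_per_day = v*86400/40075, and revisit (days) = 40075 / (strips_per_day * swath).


swath = 2*610.34*tan(0.1500983) = 184.6105 km
v = sqrt(mu/r) = 7556.1271 m/s = 7.5561 km/s
strips/day = v*86400/40075 = 7.5561*86400/40075 = 16.2907
coverage/day = strips * swath = 16.2907 * 184.6105 = 3007.4322 km
revisit = 40075 / 3007.4322 = 13.3253 days

13.3253 days


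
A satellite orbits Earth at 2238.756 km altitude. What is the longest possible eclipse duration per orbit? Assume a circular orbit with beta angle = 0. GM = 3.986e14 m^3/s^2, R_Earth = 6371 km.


r = 8609.7560 km
T = 132.5093 min
Eclipse fraction = arcsin(R_E/r)/pi = arcsin(6371.0000/8609.7560)/pi
= arcsin(0.7399745)/pi = 0.2651625
Eclipse duration = 0.2651625 * 132.5093 = 35.1365 min

35.1365 minutes


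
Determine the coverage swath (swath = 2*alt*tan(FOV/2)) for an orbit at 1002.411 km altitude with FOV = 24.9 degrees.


FOV = 24.9 deg = 0.434587 rad
swath = 2 * alt * tan(FOV/2) = 2 * 1002.411 * tan(0.2172935)
swath = 2 * 1002.411 * 0.2207793
swath = 442.6232 km

442.6232 km


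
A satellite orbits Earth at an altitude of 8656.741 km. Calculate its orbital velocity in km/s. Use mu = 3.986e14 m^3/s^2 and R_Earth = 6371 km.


r = R_E + alt = 6371.0 + 8656.741 = 15027.7410 km = 1.5027741e+07 m
v = sqrt(mu/r) = sqrt(3.986e14 / 1.5027741e+07) = 5150.1727 m/s = 5.1502 km/s

5.1502 km/s


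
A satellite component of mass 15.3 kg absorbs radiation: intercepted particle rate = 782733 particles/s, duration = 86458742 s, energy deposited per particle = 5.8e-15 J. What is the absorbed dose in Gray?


Total energy deposited = rate * time * E_per
  = 782733 * 86458742 * 5.8e-15 = 0.3925098 J
Dose = E_total / mass = 0.3925098 / 15.3
Dose = 0.02565424 Gy

0.0257 Gy


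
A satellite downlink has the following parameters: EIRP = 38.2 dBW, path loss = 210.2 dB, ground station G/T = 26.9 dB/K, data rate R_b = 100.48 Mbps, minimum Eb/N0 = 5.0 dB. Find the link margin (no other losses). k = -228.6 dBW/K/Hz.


C/N0 = EIRP - FSPL + G/T - k = 38.2 - 210.2 + 26.9 - (-228.6)
C/N0 = 83.5000 dB-Hz
R_b = 100.48 Mbps = 1.0048e+08 bps -> 10*log10(R_b) = 80.0208 dB-Hz
Eb/N0 = C/N0 - 10*log10(R_b) = 83.5000 - 80.0208 = 3.4792 dB
Margin = Eb/N0 - Eb/N0_req = 3.4792 - 5.0 = -1.5208 dB (negative margin: link does not close)

-1.5208 dB


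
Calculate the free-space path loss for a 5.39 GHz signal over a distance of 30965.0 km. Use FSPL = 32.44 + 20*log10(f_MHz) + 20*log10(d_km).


f = 5.39 GHz = 5390.0000 MHz
d = 30965.0 km
FSPL = 32.44 + 20*log10(5390.0000) + 20*log10(30965.0)
FSPL = 32.44 + 74.6318 + 89.8174
FSPL = 196.8892 dB

196.8892 dB


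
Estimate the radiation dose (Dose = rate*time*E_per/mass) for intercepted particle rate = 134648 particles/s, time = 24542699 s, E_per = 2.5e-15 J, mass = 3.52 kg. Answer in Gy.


Total energy deposited = rate * time * E_per
  = 134648 * 24542699 * 2.5e-15 = 0.008261563 J
Dose = E_total / mass = 0.008261563 / 3.52
Dose = 0.002347035 Gy

0.0023 Gy


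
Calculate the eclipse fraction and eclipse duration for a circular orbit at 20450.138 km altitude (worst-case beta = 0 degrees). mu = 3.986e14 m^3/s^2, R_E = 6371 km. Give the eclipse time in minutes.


r = 26821.1380 km
T = 728.5775 min
Eclipse fraction = arcsin(R_E/r)/pi = arcsin(6371.0000/26821.1380)/pi
= arcsin(0.2375365)/pi = 0.07633994
Eclipse duration = 0.07633994 * 728.5775 = 55.6196 min

55.6196 minutes


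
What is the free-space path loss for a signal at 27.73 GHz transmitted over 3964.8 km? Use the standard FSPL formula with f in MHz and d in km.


f = 27.73 GHz = 27730.0000 MHz
d = 3964.8 km
FSPL = 32.44 + 20*log10(27730.0000) + 20*log10(3964.8)
FSPL = 32.44 + 88.8590 + 71.9644
FSPL = 193.2634 dB

193.2634 dB


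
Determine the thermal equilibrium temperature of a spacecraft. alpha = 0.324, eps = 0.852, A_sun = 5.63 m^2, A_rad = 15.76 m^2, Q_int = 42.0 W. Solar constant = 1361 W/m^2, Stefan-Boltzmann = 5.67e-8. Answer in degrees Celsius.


Numerator = alpha*S*A_sun + Q_int = 0.324*1361*5.63 + 42.0 = 2524.6273 W
Denominator = eps*sigma*A_rad = 0.852*5.67e-8*15.76 = 7.6134038e-07 W/K^4
T^4 = 3.3160297e+09 K^4
T = 239.9687 K = -33.1813 C

-33.1813 degrees Celsius


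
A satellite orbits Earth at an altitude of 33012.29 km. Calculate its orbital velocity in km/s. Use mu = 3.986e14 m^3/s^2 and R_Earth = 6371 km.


r = R_E + alt = 6371.0 + 33012.29 = 39383.2900 km = 3.938329e+07 m
v = sqrt(mu/r) = sqrt(3.986e14 / 3.938329e+07) = 3181.3588 m/s = 3.1814 km/s

3.1814 km/s


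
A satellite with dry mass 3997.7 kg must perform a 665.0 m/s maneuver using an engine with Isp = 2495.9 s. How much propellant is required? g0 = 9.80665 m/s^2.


ve = Isp * g0 = 2495.9 * 9.80665 = 24476.417735 m/s
mass ratio = exp(dv/ve) = exp(665.0/24476.417735) = 1.02754145
m_prop = m_dry * (mr - 1) = 3997.7 * (1.02754145 - 1)
m_prop = 110.1025 kg

110.1025 kg


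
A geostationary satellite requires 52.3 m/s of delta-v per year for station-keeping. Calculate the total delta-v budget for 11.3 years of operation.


dV = rate * years = 52.3 * 11.3
dV = 590.9900 m/s

590.9900 m/s


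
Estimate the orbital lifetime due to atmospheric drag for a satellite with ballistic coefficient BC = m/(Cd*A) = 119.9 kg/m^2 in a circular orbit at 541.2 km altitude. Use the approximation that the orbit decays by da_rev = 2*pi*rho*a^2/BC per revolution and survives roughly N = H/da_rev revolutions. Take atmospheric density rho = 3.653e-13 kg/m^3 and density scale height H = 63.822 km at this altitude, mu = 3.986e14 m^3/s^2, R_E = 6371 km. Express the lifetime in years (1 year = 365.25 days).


a = R_E + alt = 6912.2000 km = 6.9122e+06 m
da_rev = 2*pi*rho*a^2/BC = 2*pi*3.653e-13*(6.9122e+06)^2/119.9 = 0.914624749 m per revolution
N = H/da_rev = 63822.0000 m / 0.914624749 m = 69779.4369 revolutions
P = 2*pi*sqrt(a^3/mu) = 5719.2050 s
lifetime = N*P = 69779.4369 * 5719.2050 = 3.9908291e+08 s = 4619.0151 days
years = 4619.0151 / 365.25 = 12.6462 years

12.6462 years


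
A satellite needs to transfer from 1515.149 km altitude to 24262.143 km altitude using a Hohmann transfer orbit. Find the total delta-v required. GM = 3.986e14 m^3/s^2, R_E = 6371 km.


r1 = 7886.1490 km = 7.886149e+06 m
r2 = 30633.1430 km = 3.0633143e+07 m
dv1 = sqrt(mu/r1)*(sqrt(2*r2/(r1+r2)) - 1) = 1856.7344 m/s
dv2 = sqrt(mu/r2)*(1 - sqrt(2*r1/(r1+r2))) = 1298.9807 m/s
total dv = |dv1| + |dv2| = 1856.7344 + 1298.9807 = 3155.7150 m/s = 3.1557 km/s

3.1557 km/s


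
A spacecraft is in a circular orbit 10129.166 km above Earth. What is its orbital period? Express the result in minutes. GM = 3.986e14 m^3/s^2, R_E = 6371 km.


r = 16500.1660 km = 1.6500166e+07 m
T = 2*pi*sqrt(r^3/mu) = 2*pi*sqrt(4.4922606e+21 / 3.986e14)
T = 21093.2593 s = 351.5543 min

351.5543 minutes


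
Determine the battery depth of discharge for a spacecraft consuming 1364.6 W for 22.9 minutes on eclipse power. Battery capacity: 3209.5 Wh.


E_used = P * t / 60 = 1364.6 * 22.9 / 60 = 520.8223 Wh
DOD = E_used / E_total * 100 = 520.8223 / 3209.5 * 100
DOD = 16.2275 %

16.2275 %


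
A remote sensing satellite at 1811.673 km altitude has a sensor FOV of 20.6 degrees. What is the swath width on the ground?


FOV = 20.6 deg = 0.3595378 rad
swath = 2 * alt * tan(FOV/2) = 2 * 1811.673 * tan(0.1797689)
swath = 2 * 1811.673 * 0.1817308
swath = 658.4736 km

658.4736 km


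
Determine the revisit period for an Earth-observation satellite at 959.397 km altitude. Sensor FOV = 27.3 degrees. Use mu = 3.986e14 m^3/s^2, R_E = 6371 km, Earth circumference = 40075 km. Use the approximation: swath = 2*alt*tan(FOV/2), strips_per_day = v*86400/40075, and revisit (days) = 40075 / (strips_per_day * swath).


swath = 2*959.397*tan(0.2382374) = 465.9780 km
v = sqrt(mu/r) = 7374.0300 m/s = 7.3740 km/s
strips/day = v*86400/40075 = 7.3740*86400/40075 = 15.8981
coverage/day = strips * swath = 15.8981 * 465.9780 = 7408.1623 km
revisit = 40075 / 7408.1623 = 5.4096 days

5.4096 days


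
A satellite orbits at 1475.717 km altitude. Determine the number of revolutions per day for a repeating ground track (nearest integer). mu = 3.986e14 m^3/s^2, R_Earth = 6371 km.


r = 7.846717e+06 m
T = 2*pi*sqrt(r^3/mu) = 6917.4050 s = 115.2901 min
revs/day = 1440 / 115.2901 = 12.4902
Rounded: 12 revolutions per day

12 revolutions per day


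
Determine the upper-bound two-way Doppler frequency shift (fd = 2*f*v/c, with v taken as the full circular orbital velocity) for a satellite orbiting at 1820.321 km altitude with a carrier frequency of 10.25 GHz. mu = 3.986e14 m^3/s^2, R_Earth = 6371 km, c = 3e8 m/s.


r = 8.191321e+06 m
v = sqrt(mu/r) = 6975.7623 m/s (worst-case radial velocity)
f = 10.25 GHz = 1.025e+10 Hz
fd = 2*f*v/c = 2*1.025e+10*6975.7623/3.0e+08
fd = 476677.0916 Hz

476677.0916 Hz


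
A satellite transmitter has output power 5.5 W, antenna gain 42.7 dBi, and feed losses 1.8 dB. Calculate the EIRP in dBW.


Pt = 5.5 W = 7.4036 dBW
EIRP = Pt_dBW + Gt - losses = 7.4036 + 42.7 - 1.8 = 48.3036 dBW

48.3036 dBW


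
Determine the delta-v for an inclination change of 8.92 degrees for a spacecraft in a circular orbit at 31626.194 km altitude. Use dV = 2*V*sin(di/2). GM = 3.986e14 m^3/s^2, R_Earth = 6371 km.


r = 37997.1940 km = 3.7997194e+07 m
V = sqrt(mu/r) = 3238.8653 m/s
di = 8.92 deg = 0.1556834 rad
dV = 2*V*sin(di/2) = 2*3238.8653*sin(0.07784168)
dV = 503.7284 m/s = 0.5037284 km/s

0.5037 km/s


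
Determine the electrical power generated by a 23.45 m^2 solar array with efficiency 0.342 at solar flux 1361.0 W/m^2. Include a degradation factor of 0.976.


P = area * eta * S * degradation
P = 23.45 * 0.342 * 1361.0 * 0.976
P = 10653.1219 W

10653.1219 W


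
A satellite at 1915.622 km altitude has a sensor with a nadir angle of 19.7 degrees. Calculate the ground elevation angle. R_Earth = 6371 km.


r = R_E + alt = 8286.6220 km
Law of sines in the satellite / Earth-center / ground-point triangle:
  sin(nadir)/R_E = sin(90 + el)/r  =>  cos(el) = (r/R_E)*sin(nadir)
cos(el) = (8286.6220 / 6371.0000) * sin(19.7 deg) = 0.4384525
el = arccos(0.4384525) = 63.9948 deg
(Earth-central angle = 90 - nadir - el = 6.3052 deg)

63.9948 degrees


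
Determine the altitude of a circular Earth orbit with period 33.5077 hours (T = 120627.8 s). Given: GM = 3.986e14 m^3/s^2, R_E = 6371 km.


T = 120627.8 s
r = (mu*T^2/(4*pi^2))^(1/3) = (3.986e14 * 120627.8^2 / (4*pi^2))^(1/3)
r = 5.2766399e+07 m = 52766.3990 km
alt = r - R_E = 52766.3990 - 6371 = 46395.3990 km

46395.3990 km


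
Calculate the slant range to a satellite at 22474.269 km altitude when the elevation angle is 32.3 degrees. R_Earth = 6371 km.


h = 22474.269 km, el = 32.3 deg
d = -R_E*sin(el) + sqrt((R_E*sin(el))^2 + 2*R_E*h + h^2)
d = -6371.0000*sin(0.5637413) + sqrt((6371.0000*0.5343523)^2 + 2*6371.0000*22474.269 + 22474.269^2)
d = 24933.7703 km

24933.7703 km


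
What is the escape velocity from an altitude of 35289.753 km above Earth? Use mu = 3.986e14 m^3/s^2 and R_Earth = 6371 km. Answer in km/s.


r = 6371.0 + 35289.753 = 41660.7530 km = 4.1660753e+07 m
v_esc = sqrt(2*mu/r) = sqrt(2*3.986e14 / 4.1660753e+07)
v_esc = 4374.4161 m/s = 4.3744 km/s

4.3744 km/s


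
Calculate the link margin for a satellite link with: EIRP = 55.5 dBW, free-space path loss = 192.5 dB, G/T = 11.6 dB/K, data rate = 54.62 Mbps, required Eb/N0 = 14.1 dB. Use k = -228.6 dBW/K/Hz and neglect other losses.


C/N0 = EIRP - FSPL + G/T - k = 55.5 - 192.5 + 11.6 - (-228.6)
C/N0 = 103.2000 dB-Hz
R_b = 54.62 Mbps = 5.462e+07 bps -> 10*log10(R_b) = 77.3735 dB-Hz
Eb/N0 = C/N0 - 10*log10(R_b) = 103.2000 - 77.3735 = 25.8265 dB
Margin = Eb/N0 - Eb/N0_req = 25.8265 - 14.1 = 11.7265 dB (link closes)

11.7265 dB


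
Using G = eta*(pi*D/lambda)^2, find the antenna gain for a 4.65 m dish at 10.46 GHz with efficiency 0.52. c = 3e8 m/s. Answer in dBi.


lambda = c/f = 3e8 / 1.046e+10 = 0.02868069 m
G = eta*(pi*D/lambda)^2 = 0.52*(pi*4.65/0.02868069)^2
G = 134905.5617 (linear)
G = 10*log10(134905.5617) = 51.3003 dBi

51.3003 dBi


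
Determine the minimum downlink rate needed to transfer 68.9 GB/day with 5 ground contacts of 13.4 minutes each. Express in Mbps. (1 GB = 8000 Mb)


total contact time = 5 * 13.4 * 60 = 4020.0000 s
data = 68.9 GB = 551200.0000 Mb
rate = 551200.0000 / 4020.0000 = 137.1144 Mbps

137.1144 Mbps


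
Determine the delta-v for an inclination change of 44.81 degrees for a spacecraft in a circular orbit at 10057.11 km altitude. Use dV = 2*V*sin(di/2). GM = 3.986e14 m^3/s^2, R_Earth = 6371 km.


r = 16428.1100 km = 1.642811e+07 m
V = sqrt(mu/r) = 4925.7781 m/s
di = 44.81 deg = 0.782082 rad
dV = 2*V*sin(di/2) = 2*4925.7781*sin(0.391041)
dV = 3754.9311 m/s = 3.7549 km/s

3.7549 km/s


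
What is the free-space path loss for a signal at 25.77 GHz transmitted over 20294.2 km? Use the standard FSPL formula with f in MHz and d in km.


f = 25.77 GHz = 25770.0000 MHz
d = 20294.2 km
FSPL = 32.44 + 20*log10(25770.0000) + 20*log10(20294.2)
FSPL = 32.44 + 88.2223 + 86.1474
FSPL = 206.8097 dB

206.8097 dB


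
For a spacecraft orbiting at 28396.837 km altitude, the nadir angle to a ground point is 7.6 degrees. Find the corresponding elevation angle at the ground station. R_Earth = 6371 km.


r = R_E + alt = 34767.8370 km
Law of sines in the satellite / Earth-center / ground-point triangle:
  sin(nadir)/R_E = sin(90 + el)/r  =>  cos(el) = (r/R_E)*sin(nadir)
cos(el) = (34767.8370 / 6371.0000) * sin(7.6 deg) = 0.7217499
el = arccos(0.7217499) = 43.8009 deg
(Earth-central angle = 90 - nadir - el = 38.5991 deg)

43.8009 degrees


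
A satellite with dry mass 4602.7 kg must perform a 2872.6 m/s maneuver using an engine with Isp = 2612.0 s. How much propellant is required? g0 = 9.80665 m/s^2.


ve = Isp * g0 = 2612.0 * 9.80665 = 25614.969800 m/s
mass ratio = exp(dv/ve) = exp(2872.6/25614.969800) = 1.11867546
m_prop = m_dry * (mr - 1) = 4602.7 * (1.11867546 - 1)
m_prop = 546.2275 kg

546.2275 kg


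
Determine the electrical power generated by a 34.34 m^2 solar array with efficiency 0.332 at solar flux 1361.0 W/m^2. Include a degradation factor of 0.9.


P = area * eta * S * degradation
P = 34.34 * 0.332 * 1361.0 * 0.9
P = 13964.9379 W

13964.9379 W


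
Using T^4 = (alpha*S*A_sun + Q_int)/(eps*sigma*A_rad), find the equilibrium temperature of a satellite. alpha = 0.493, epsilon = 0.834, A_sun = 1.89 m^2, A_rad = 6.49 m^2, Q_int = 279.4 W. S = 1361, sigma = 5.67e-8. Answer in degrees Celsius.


Numerator = alpha*S*A_sun + Q_int = 0.493*1361*1.89 + 279.4 = 1547.5390 W
Denominator = eps*sigma*A_rad = 0.834*5.67e-8*6.49 = 3.0689782e-07 W/K^4
T^4 = 5.0425218e+09 K^4
T = 266.4784 K = -6.6716 C

-6.6716 degrees Celsius


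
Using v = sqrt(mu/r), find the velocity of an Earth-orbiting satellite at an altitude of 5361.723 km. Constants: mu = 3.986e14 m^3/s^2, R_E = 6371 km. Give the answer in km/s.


r = R_E + alt = 6371.0 + 5361.723 = 11732.7230 km = 1.1732723e+07 m
v = sqrt(mu/r) = sqrt(3.986e14 / 1.1732723e+07) = 5828.6669 m/s = 5.8287 km/s

5.8287 km/s


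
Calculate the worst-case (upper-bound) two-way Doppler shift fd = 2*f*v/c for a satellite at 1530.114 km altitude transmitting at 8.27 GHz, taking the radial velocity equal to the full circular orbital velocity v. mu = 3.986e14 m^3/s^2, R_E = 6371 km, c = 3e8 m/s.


r = 7.901114e+06 m
v = sqrt(mu/r) = 7102.7165 m/s (worst-case radial velocity)
f = 8.27 GHz = 8.27e+09 Hz
fd = 2*f*v/c = 2*8.27e+09*7102.7165/3.0e+08
fd = 391596.4388 Hz

391596.4388 Hz


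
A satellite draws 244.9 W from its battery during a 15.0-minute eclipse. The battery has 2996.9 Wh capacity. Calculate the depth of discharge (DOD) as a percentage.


E_used = P * t / 60 = 244.9 * 15.0 / 60 = 61.2250 Wh
DOD = E_used / E_total * 100 = 61.2250 / 2996.9 * 100
DOD = 2.0429 %

2.0429 %


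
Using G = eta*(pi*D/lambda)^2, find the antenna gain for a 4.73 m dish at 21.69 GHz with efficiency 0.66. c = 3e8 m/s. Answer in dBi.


lambda = c/f = 3e8 / 2.169e+10 = 0.01383126 m
G = eta*(pi*D/lambda)^2 = 0.66*(pi*4.73/0.01383126)^2
G = 761802.7867 (linear)
G = 10*log10(761802.7867) = 58.8184 dBi

58.8184 dBi


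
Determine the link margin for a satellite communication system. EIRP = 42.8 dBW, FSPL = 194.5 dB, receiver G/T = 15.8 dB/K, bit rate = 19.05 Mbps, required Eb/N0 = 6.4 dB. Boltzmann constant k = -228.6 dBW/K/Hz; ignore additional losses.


C/N0 = EIRP - FSPL + G/T - k = 42.8 - 194.5 + 15.8 - (-228.6)
C/N0 = 92.7000 dB-Hz
R_b = 19.05 Mbps = 1.905e+07 bps -> 10*log10(R_b) = 72.7989 dB-Hz
Eb/N0 = C/N0 - 10*log10(R_b) = 92.7000 - 72.7989 = 19.9011 dB
Margin = Eb/N0 - Eb/N0_req = 19.9011 - 6.4 = 13.5011 dB (link closes)

13.5011 dB


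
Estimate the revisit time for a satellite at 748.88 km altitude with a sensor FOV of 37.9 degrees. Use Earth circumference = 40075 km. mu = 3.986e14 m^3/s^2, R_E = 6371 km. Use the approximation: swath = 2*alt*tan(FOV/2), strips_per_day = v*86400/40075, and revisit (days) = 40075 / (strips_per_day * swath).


swath = 2*748.88*tan(0.3307399) = 514.2586 km
v = sqrt(mu/r) = 7482.2516 m/s = 7.4823 km/s
strips/day = v*86400/40075 = 7.4823*86400/40075 = 16.1314
coverage/day = strips * swath = 16.1314 * 514.2586 = 8295.7193 km
revisit = 40075 / 8295.7193 = 4.8308 days

4.8308 days


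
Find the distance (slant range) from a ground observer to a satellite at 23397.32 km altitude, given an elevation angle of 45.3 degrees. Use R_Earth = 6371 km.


h = 23397.32 km, el = 45.3 deg
d = -R_E*sin(el) + sqrt((R_E*sin(el))^2 + 2*R_E*h + h^2)
d = -6371.0000*sin(0.7906342) + sqrt((6371.0000*0.7107995)^2 + 2*6371.0000*23397.32 + 23397.32^2)
d = 24900.5736 km

24900.5736 km


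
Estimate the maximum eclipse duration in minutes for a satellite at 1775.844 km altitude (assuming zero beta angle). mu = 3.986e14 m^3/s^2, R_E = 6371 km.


r = 8146.8440 km
T = 121.9675 min
Eclipse fraction = arcsin(R_E/r)/pi = arcsin(6371.0000/8146.8440)/pi
= arcsin(0.7820206)/pi = 0.2858109
Eclipse duration = 0.2858109 * 121.9675 = 34.8596 min

34.8596 minutes


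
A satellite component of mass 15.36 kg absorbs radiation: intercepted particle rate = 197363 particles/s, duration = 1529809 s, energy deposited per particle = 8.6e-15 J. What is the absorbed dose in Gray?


Total energy deposited = rate * time * E_per
  = 197363 * 1529809 * 8.6e-15 = 0.002596578 J
Dose = E_total / mass = 0.002596578 / 15.36
Dose = 1.6904806e-04 Gy

1.6905e-04 Gy


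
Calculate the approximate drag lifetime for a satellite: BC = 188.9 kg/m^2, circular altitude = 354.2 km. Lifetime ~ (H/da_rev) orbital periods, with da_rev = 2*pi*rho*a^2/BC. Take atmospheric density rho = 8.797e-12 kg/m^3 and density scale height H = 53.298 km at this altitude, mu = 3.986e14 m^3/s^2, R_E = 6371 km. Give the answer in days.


a = R_E + alt = 6725.2000 km = 6.7252e+06 m
da_rev = 2*pi*rho*a^2/BC = 2*pi*8.797e-12*(6.7252e+06)^2/188.9 = 13.234054 m per revolution
N = H/da_rev = 53298.0000 m / 13.234054 m = 4027.3373 revolutions
P = 2*pi*sqrt(a^3/mu) = 5488.6941 s
lifetime = N*P = 4027.3373 * 5488.6941 = 2.2104822e+07 s = 255.8429 days

255.8429 days


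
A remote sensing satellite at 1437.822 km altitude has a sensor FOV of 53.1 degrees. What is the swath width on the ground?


FOV = 53.1 deg = 0.9267698 rad
swath = 2 * alt * tan(FOV/2) = 2 * 1437.822 * tan(0.4633849)
swath = 2 * 1437.822 * 0.4996717
swath = 1436.8779 km

1436.8779 km


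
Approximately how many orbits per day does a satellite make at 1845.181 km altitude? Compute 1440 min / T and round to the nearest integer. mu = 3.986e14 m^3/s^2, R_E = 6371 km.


r = 8.216181e+06 m
T = 2*pi*sqrt(r^3/mu) = 7411.6725 s = 123.5279 min
revs/day = 1440 / 123.5279 = 11.6573
Rounded: 12 revolutions per day

12 revolutions per day


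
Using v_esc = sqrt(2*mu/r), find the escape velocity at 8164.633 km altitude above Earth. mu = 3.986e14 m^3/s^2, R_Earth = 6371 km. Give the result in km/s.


r = 6371.0 + 8164.633 = 14535.6330 km = 1.4535633e+07 m
v_esc = sqrt(2*mu/r) = sqrt(2*3.986e14 / 1.4535633e+07)
v_esc = 7405.7095 m/s = 7.4057 km/s

7.4057 km/s


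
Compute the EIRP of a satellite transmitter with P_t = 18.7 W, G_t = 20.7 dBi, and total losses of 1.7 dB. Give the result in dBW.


Pt = 18.7 W = 12.7184 dBW
EIRP = Pt_dBW + Gt - losses = 12.7184 + 20.7 - 1.7 = 31.7184 dBW

31.7184 dBW


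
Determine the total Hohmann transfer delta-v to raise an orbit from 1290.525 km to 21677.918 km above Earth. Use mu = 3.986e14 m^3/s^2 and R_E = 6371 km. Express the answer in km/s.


r1 = 7661.5250 km = 7.661525e+06 m
r2 = 28048.9180 km = 2.8048918e+07 m
dv1 = sqrt(mu/r1)*(sqrt(2*r2/(r1+r2)) - 1) = 1827.4569 m/s
dv2 = sqrt(mu/r2)*(1 - sqrt(2*r1/(r1+r2))) = 1300.3663 m/s
total dv = |dv1| + |dv2| = 1827.4569 + 1300.3663 = 3127.8232 m/s = 3.1278 km/s

3.1278 km/s


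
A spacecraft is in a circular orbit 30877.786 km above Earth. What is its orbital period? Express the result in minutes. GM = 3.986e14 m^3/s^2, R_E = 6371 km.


r = 37248.7860 km = 3.7248786e+07 m
T = 2*pi*sqrt(r^3/mu) = 2*pi*sqrt(5.168165e+22 / 3.986e14)
T = 71545.0194 s = 1192.4170 min

1192.4170 minutes


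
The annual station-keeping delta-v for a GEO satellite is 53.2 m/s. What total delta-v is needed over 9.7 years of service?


dV = rate * years = 53.2 * 9.7
dV = 516.0400 m/s

516.0400 m/s


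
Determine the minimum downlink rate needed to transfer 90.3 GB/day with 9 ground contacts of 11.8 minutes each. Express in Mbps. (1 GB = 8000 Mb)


total contact time = 9 * 11.8 * 60 = 6372.0000 s
data = 90.3 GB = 722400.0000 Mb
rate = 722400.0000 / 6372.0000 = 113.3710 Mbps

113.3710 Mbps


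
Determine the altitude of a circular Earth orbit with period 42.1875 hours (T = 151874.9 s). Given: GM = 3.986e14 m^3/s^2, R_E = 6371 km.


T = 151874.9 s
r = (mu*T^2/(4*pi^2))^(1/3) = (3.986e14 * 151874.9^2 / (4*pi^2))^(1/3)
r = 6.152475e+07 m = 61524.7497 km
alt = r - R_E = 61524.7497 - 6371 = 55153.7497 km

55153.7497 km


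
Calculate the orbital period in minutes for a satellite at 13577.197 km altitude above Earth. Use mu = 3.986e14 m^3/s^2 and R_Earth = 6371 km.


r = 19948.1970 km = 1.9948197e+07 m
T = 2*pi*sqrt(r^3/mu) = 2*pi*sqrt(7.9379973e+21 / 3.986e14)
T = 28039.2694 s = 467.3212 min

467.3212 minutes


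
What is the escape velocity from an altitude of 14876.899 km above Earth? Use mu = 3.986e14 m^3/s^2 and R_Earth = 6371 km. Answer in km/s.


r = 6371.0 + 14876.899 = 21247.8990 km = 2.1247899e+07 m
v_esc = sqrt(2*mu/r) = sqrt(2*3.986e14 / 2.1247899e+07)
v_esc = 6125.2758 m/s = 6.1253 km/s

6.1253 km/s


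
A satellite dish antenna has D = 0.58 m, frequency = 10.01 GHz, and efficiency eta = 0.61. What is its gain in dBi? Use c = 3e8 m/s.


lambda = c/f = 3e8 / 1.001e+10 = 0.02997003 m
G = eta*(pi*D/lambda)^2 = 0.61*(pi*0.58/0.02997003)^2
G = 2254.8165 (linear)
G = 10*log10(2254.8165) = 33.5311 dBi

33.5311 dBi


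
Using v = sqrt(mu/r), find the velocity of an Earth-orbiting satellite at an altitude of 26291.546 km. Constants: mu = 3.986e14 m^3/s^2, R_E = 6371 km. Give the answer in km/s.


r = R_E + alt = 6371.0 + 26291.546 = 32662.5460 km = 3.2662546e+07 m
v = sqrt(mu/r) = sqrt(3.986e14 / 3.2662546e+07) = 3493.3623 m/s = 3.4934 km/s

3.4934 km/s


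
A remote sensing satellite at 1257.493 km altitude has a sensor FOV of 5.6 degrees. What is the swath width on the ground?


FOV = 5.6 deg = 0.09773844 rad
swath = 2 * alt * tan(FOV/2) = 2 * 1257.493 * tan(0.04886922)
swath = 2 * 1257.493 * 0.04890816
swath = 123.0033 km

123.0033 km


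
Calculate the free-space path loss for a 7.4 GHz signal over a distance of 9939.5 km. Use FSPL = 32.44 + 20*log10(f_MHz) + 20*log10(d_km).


f = 7.4 GHz = 7400.0000 MHz
d = 9939.5 km
FSPL = 32.44 + 20*log10(7400.0000) + 20*log10(9939.5)
FSPL = 32.44 + 77.3846 + 79.9473
FSPL = 189.7719 dB

189.7719 dB


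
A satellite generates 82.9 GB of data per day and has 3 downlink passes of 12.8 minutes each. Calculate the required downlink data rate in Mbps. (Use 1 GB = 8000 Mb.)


total contact time = 3 * 12.8 * 60 = 2304.0000 s
data = 82.9 GB = 663200.0000 Mb
rate = 663200.0000 / 2304.0000 = 287.8472 Mbps

287.8472 Mbps


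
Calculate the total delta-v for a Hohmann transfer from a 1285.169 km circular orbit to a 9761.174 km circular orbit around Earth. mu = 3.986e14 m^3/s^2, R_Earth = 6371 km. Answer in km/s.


r1 = 7656.1690 km = 7.656169e+06 m
r2 = 16132.1740 km = 1.6132174e+07 m
dv1 = sqrt(mu/r1)*(sqrt(2*r2/(r1+r2)) - 1) = 1187.7112 m/s
dv2 = sqrt(mu/r2)*(1 - sqrt(2*r1/(r1+r2))) = 982.7008 m/s
total dv = |dv1| + |dv2| = 1187.7112 + 982.7008 = 2170.4120 m/s = 2.1704 km/s

2.1704 km/s


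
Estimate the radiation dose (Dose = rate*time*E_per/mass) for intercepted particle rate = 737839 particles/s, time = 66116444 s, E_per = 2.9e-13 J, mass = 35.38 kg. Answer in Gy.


Total energy deposited = rate * time * E_per
  = 737839 * 66116444 * 2.9e-13 = 14.1472 J
Dose = E_total / mass = 14.1472 / 35.38
Dose = 0.399863 Gy

0.3999 Gy
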